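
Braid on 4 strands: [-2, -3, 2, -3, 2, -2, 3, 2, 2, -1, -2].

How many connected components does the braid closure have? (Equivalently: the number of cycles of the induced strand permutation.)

1

Derivation:
Track the strand permutation on 4 strands, starting from identity.
  step 1: s2^-1 swaps positions 2,3 -> [1 3 2 4]
  step 2: s3^-1 swaps positions 3,4 -> [1 3 4 2]
  step 3: s2 swaps positions 2,3 -> [1 4 3 2]
  step 4: s3^-1 swaps positions 3,4 -> [1 4 2 3]
  step 5: s2 swaps positions 2,3 -> [1 2 4 3]
  step 6: s2^-1 swaps positions 2,3 -> [1 4 2 3]
  step 7: s3 swaps positions 3,4 -> [1 4 3 2]
  step 8: s2 swaps positions 2,3 -> [1 3 4 2]
  step 9: s2 swaps positions 2,3 -> [1 4 3 2]
  step 10: s1^-1 swaps positions 1,2 -> [4 1 3 2]
  step 11: s2^-1 swaps positions 2,3 -> [4 3 1 2]
Final permutation (position -> original strand): [4 3 1 2]
Closure components = cycle count of this permutation = 1.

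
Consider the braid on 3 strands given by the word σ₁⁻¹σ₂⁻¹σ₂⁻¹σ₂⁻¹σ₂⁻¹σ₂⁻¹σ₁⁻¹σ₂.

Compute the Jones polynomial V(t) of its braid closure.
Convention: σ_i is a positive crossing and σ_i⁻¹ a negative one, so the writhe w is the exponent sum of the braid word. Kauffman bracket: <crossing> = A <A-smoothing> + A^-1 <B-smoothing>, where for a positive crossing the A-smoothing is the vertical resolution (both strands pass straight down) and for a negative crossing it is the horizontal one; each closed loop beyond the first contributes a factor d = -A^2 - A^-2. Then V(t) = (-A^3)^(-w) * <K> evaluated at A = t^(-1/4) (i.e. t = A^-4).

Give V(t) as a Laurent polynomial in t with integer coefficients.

Braid: s1^-1 s2^-1 s2^-1 s2^-1 s2^-1 s2^-1 s1^-1 s2 on 3 strands, 8 crossings.
Writhe w = (#positive) - (#negative) = 1 - 7 = -6.
State-sum expansion of <K>. There are 2^8 = 256 states.
Each crossing splits two ways (0=vertical, 1=horizontal). The state's weight is A^(#A-smoothings - #B-smoothings) * d^(loops - 1).
Tabulate the states by total A-exponent and number of loops L (A-exp: L × count):
  A^8: L=6 ×1
  A^6: L=5 ×8
  A^4: L=4 ×25, L=6 ×3
  A^2: L=3 ×40, L=5 ×15, L=7 ×1
  A^0: L=2 ×35, L=4 ×30, L=6 ×5
  A^-2: L=1 ×15, L=3 ×31, L=5 ×10
  A^-4: L=2 ×18, L=4 ×10
  A^-6: L=1 ×2, L=3 ×6
  A^-8: L=2 ×1
Each group contributes A^e * Σ count * d^(L-1):
Powers of d = -A^2 - A^-2: d^2 = A^4 + 2 + A^-4; d^3 = -A^6 - 3*A^2 - 3*A^-2 - A^-6; d^4 = A^8 + 4*A^4 + 6 + 4*A^-4 + A^-8; d^5 = -A^10 - 5*A^6 - 10*A^2 - 10*A^-2 - 5*A^-6 - A^-10; d^6 = A^12 + 6*A^8 + 15*A^4 + 20 + 15*A^-4 + 6*A^-8 + A^-12.
  A^8 * (d^5) = -A^18 - 5*A^14 - 10*A^10 - 10*A^6 - 5*A^2 - A^-2
  A^6 * (8*d^4) = 8*A^14 + 32*A^10 + 48*A^6 + 32*A^2 + 8*A^-2
  A^4 * (25*d^3 + 3*d^5) = -3*A^14 - 40*A^10 - 105*A^6 - 105*A^2 - 40*A^-2 - 3*A^-6
  A^2 * (40*d^2 + 15*d^4 + d^6) = A^14 + 21*A^10 + 115*A^6 + 190*A^2 + 115*A^-2 + 21*A^-6 + A^-10
  A^0 * (35*d + 30*d^3 + 5*d^5) = -5*A^10 - 55*A^6 - 175*A^2 - 175*A^-2 - 55*A^-6 - 5*A^-10
  A^-2 * (15 + 31*d^2 + 10*d^4) = 10*A^6 + 71*A^2 + 137*A^-2 + 71*A^-6 + 10*A^-10
  A^-4 * (18*d + 10*d^3) = -10*A^2 - 48*A^-2 - 48*A^-6 - 10*A^-10
  A^-6 * (2 + 6*d^2) = 6*A^-2 + 14*A^-6 + 6*A^-10
  A^-8 * (d) = -A^-6 - A^-10
Summing the groups: <K> = -A^18 + A^14 - 2*A^10 + 3*A^6 - 2*A^2 + 2*A^-2 - A^-6 + A^-10
Normalise by the writhe: (-A^3)^(-w) = (-A^3)^(6) = A^18, so f(A) = A^18 * <K> = -A^36 + A^32 - 2*A^28 + 3*A^24 - 2*A^20 + 2*A^16 - A^12 + A^8.
Substitute A = t^(-1/4), i.e. A^e → t^(-e/4): V(t) = t^-2 - t^-3 + 2*t^-4 - 2*t^-5 + 3*t^-6 - 2*t^-7 + t^-8 - t^-9

Answer: t^-2 - t^-3 + 2*t^-4 - 2*t^-5 + 3*t^-6 - 2*t^-7 + t^-8 - t^-9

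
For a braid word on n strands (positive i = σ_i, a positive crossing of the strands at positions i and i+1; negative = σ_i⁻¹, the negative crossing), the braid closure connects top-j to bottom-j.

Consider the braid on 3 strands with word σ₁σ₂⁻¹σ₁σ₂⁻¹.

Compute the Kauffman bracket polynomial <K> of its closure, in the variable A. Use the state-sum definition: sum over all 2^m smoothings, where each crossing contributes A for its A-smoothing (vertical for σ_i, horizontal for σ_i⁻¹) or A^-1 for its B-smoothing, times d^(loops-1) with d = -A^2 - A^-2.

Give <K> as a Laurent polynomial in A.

A^8 - A^4 + 1 - A^-4 + A^-8

Derivation:
Braid: s1 s2^-1 s1 s2^-1 on 3 strands, 4 crossings.
Writhe w = (#positive) - (#negative) = 2 - 2 = 0.
Enumerate smoothing states for the bracket polynomial. There are 2^4 = 16 states.
Smooth each crossing (0=||, 1=⌣⌢); contribution A^(Σ sign_k(1-2s_k)) * d^(L-1).
  state 0000: A-exp=+0, loops=3, term = A^0 * d^2
  state 0001: A-exp=+2, loops=2, term = A^2 * d^1
  state 0010: A-exp=-2, loops=2, term = A^-2 * d^1
  state 0011: A-exp=+0, loops=1, term = A^0 * d^0
  state 0100: A-exp=+2, loops=2, term = A^2 * d^1
  state 0101: A-exp=+4, loops=3, term = A^4 * d^2
  state 0110: A-exp=+0, loops=1, term = A^0 * d^0
  state 0111: A-exp=+2, loops=2, term = A^2 * d^1
  state 1000: A-exp=-2, loops=2, term = A^-2 * d^1
  state 1001: A-exp=+0, loops=1, term = A^0 * d^0
  state 1010: A-exp=-4, loops=3, term = A^-4 * d^2
  state 1011: A-exp=-2, loops=2, term = A^-2 * d^1
  state 1100: A-exp=+0, loops=1, term = A^0 * d^0
  state 1101: A-exp=+2, loops=2, term = A^2 * d^1
  state 1110: A-exp=-2, loops=2, term = A^-2 * d^1
  state 1111: A-exp=+0, loops=1, term = A^0 * d^0
Collect the terms by A-exponent (count of states per loop number):
Powers of d = -A^2 - A^-2: d^2 = A^4 + 2 + A^-4.
  A^4 * (d^2) = A^8 + 2*A^4 + 1
  A^2 * (4*d) = -4*A^4 - 4
  A^0 * (5 + d^2) = A^4 + 7 + A^-4
  A^-2 * (4*d) = -4 - 4*A^-4
  A^-4 * (d^2) = 1 + 2*A^-4 + A^-8
Summing the groups: <K> = A^8 - A^4 + 1 - A^-4 + A^-8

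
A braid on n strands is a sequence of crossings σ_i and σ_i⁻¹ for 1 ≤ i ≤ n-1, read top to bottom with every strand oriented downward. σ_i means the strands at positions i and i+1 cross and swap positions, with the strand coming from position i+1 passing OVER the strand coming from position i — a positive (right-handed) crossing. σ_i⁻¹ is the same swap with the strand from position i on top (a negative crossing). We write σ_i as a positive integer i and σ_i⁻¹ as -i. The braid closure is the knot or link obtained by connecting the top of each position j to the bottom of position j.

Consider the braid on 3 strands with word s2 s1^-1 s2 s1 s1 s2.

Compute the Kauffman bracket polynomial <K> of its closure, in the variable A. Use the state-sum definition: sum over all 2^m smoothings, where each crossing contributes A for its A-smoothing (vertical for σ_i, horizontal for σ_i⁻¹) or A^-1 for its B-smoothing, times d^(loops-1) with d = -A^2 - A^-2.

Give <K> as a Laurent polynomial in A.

Braid: s2 s1^-1 s2 s1 s1 s2 on 3 strands, 6 crossings.
Writhe w = (#positive) - (#negative) = 5 - 1 = 4.
State-sum expansion of <K>. There are 2^6 = 64 states.
For each crossing: s=0 is the vertical smoothing, s=1 horizontal. Crossing k contributes A^(sign_k * (1 - 2*s_k)); loop factor d = -A^2 - A^-2.
Tabulate the states by total A-exponent and number of loops L (A-exp: L × count):
  A^6: L=2 ×1
  A^4: L=1 ×3, L=3 ×3
  A^2: L=2 ×14, L=4 ×1
  A^0: L=1 ×10, L=3 ×10
  A^-2: L=2 ×13, L=4 ×2
  A^-4: L=3 ×6
  A^-6: L=4 ×1
Each group contributes A^e * Σ count * d^(L-1):
Powers of d = -A^2 - A^-2: d^2 = A^4 + 2 + A^-4; d^3 = -A^6 - 3*A^2 - 3*A^-2 - A^-6.
  A^6 * (d) = -A^8 - A^4
  A^4 * (3 + 3*d^2) = 3*A^8 + 9*A^4 + 3
  A^2 * (14*d + d^3) = -A^8 - 17*A^4 - 17 - A^-4
  A^0 * (10 + 10*d^2) = 10*A^4 + 30 + 10*A^-4
  A^-2 * (13*d + 2*d^3) = -2*A^4 - 19 - 19*A^-4 - 2*A^-8
  A^-4 * (6*d^2) = 6 + 12*A^-4 + 6*A^-8
  A^-6 * (d^3) = -1 - 3*A^-4 - 3*A^-8 - A^-12
Summing the groups: <K> = A^8 - A^4 + 2 - A^-4 + A^-8 - A^-12

Answer: A^8 - A^4 + 2 - A^-4 + A^-8 - A^-12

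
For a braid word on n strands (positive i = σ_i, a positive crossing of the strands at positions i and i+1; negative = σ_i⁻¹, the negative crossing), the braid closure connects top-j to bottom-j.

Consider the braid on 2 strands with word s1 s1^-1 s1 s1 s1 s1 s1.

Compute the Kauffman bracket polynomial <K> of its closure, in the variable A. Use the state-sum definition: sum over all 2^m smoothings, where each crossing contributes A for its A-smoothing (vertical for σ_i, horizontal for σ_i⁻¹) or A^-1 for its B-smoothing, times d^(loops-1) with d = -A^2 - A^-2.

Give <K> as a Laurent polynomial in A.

-A^7 - A^-1 + A^-5 - A^-9 + A^-13

Derivation:
First cancel adjacent σ_i σ_i⁻¹ pairs (Reidemeister II — same braid, same closure): s1 s1^-1 s1 s1 s1 s1 s1 → s1 s1 s1 s1 s1.
Braid: s1 s1 s1 s1 s1 on 2 strands, 5 crossings.
Writhe w = (#positive) - (#negative) = 5 - 0 = 5.
Computing the Kauffman bracket via state sum. There are 2^5 = 32 states.
For each crossing: s=0 is the vertical smoothing, s=1 horizontal. Crossing k contributes A^(sign_k * (1 - 2*s_k)); loop factor d = -A^2 - A^-2.
  state 00000: A-exp=+5, loops=2, term = A^5 * d^1
  state 00001: A-exp=+3, loops=1, term = A^3 * d^0
  state 00010: A-exp=+3, loops=1, term = A^3 * d^0
  state 00011: A-exp=+1, loops=2, term = A^1 * d^1
  state 00100: A-exp=+3, loops=1, term = A^3 * d^0
  state 00101: A-exp=+1, loops=2, term = A^1 * d^1
  state 00110: A-exp=+1, loops=2, term = A^1 * d^1
  state 00111: A-exp=-1, loops=3, term = A^-1 * d^2
  state 01000: A-exp=+3, loops=1, term = A^3 * d^0
  state 01001: A-exp=+1, loops=2, term = A^1 * d^1
  state 01010: A-exp=+1, loops=2, term = A^1 * d^1
  state 01011: A-exp=-1, loops=3, term = A^-1 * d^2
  state 01100: A-exp=+1, loops=2, term = A^1 * d^1
  state 01101: A-exp=-1, loops=3, term = A^-1 * d^2
  state 01110: A-exp=-1, loops=3, term = A^-1 * d^2
  state 01111: A-exp=-3, loops=4, term = A^-3 * d^3
  state 10000: A-exp=+3, loops=1, term = A^3 * d^0
  state 10001: A-exp=+1, loops=2, term = A^1 * d^1
  state 10010: A-exp=+1, loops=2, term = A^1 * d^1
  state 10011: A-exp=-1, loops=3, term = A^-1 * d^2
  state 10100: A-exp=+1, loops=2, term = A^1 * d^1
  state 10101: A-exp=-1, loops=3, term = A^-1 * d^2
  state 10110: A-exp=-1, loops=3, term = A^-1 * d^2
  state 10111: A-exp=-3, loops=4, term = A^-3 * d^3
  state 11000: A-exp=+1, loops=2, term = A^1 * d^1
  state 11001: A-exp=-1, loops=3, term = A^-1 * d^2
  state 11010: A-exp=-1, loops=3, term = A^-1 * d^2
  state 11011: A-exp=-3, loops=4, term = A^-3 * d^3
  state 11100: A-exp=-1, loops=3, term = A^-1 * d^2
  state 11101: A-exp=-3, loops=4, term = A^-3 * d^3
  state 11110: A-exp=-3, loops=4, term = A^-3 * d^3
  state 11111: A-exp=-5, loops=5, term = A^-5 * d^4
Collect the terms by A-exponent (count of states per loop number):
Powers of d = -A^2 - A^-2: d^2 = A^4 + 2 + A^-4; d^3 = -A^6 - 3*A^2 - 3*A^-2 - A^-6; d^4 = A^8 + 4*A^4 + 6 + 4*A^-4 + A^-8.
  A^5 * (d) = -A^7 - A^3
  A^3 * (5) = 5*A^3
  A^1 * (10*d) = -10*A^3 - 10*A^-1
  A^-1 * (10*d^2) = 10*A^3 + 20*A^-1 + 10*A^-5
  A^-3 * (5*d^3) = -5*A^3 - 15*A^-1 - 15*A^-5 - 5*A^-9
  A^-5 * (d^4) = A^3 + 4*A^-1 + 6*A^-5 + 4*A^-9 + A^-13
Summing the groups: <K> = -A^7 - A^-1 + A^-5 - A^-9 + A^-13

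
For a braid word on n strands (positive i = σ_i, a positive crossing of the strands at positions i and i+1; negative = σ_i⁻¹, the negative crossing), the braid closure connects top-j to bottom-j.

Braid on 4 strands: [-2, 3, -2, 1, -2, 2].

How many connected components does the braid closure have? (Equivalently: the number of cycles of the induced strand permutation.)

2

Derivation:
Track the strand permutation on 4 strands, starting from identity.
  step 1: s2^-1 swaps positions 2,3 -> [1 3 2 4]
  step 2: s3 swaps positions 3,4 -> [1 3 4 2]
  step 3: s2^-1 swaps positions 2,3 -> [1 4 3 2]
  step 4: s1 swaps positions 1,2 -> [4 1 3 2]
  step 5: s2^-1 swaps positions 2,3 -> [4 3 1 2]
  step 6: s2 swaps positions 2,3 -> [4 1 3 2]
Final permutation (position -> original strand): [4 1 3 2]
Closure components = cycle count of this permutation = 2.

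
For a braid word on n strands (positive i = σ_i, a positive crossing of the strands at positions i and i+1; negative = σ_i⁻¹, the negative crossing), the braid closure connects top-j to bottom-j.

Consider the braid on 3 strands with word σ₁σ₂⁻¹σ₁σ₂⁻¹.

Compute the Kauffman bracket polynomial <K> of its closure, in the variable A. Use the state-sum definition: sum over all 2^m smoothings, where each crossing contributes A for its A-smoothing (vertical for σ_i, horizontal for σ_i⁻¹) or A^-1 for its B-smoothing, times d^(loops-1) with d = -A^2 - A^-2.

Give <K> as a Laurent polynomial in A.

Braid: s1 s2^-1 s1 s2^-1 on 3 strands, 4 crossings.
Writhe w = (#positive) - (#negative) = 2 - 2 = 0.
Computing the Kauffman bracket via state sum. There are 2^4 = 16 states.
For each crossing: s=0 is the vertical smoothing, s=1 horizontal. Crossing k contributes A^(sign_k * (1 - 2*s_k)); loop factor d = -A^2 - A^-2.
  state 0000: A-exp=+0, loops=3, term = A^0 * d^2
  state 0001: A-exp=+2, loops=2, term = A^2 * d^1
  state 0010: A-exp=-2, loops=2, term = A^-2 * d^1
  state 0011: A-exp=+0, loops=1, term = A^0 * d^0
  state 0100: A-exp=+2, loops=2, term = A^2 * d^1
  state 0101: A-exp=+4, loops=3, term = A^4 * d^2
  state 0110: A-exp=+0, loops=1, term = A^0 * d^0
  state 0111: A-exp=+2, loops=2, term = A^2 * d^1
  state 1000: A-exp=-2, loops=2, term = A^-2 * d^1
  state 1001: A-exp=+0, loops=1, term = A^0 * d^0
  state 1010: A-exp=-4, loops=3, term = A^-4 * d^2
  state 1011: A-exp=-2, loops=2, term = A^-2 * d^1
  state 1100: A-exp=+0, loops=1, term = A^0 * d^0
  state 1101: A-exp=+2, loops=2, term = A^2 * d^1
  state 1110: A-exp=-2, loops=2, term = A^-2 * d^1
  state 1111: A-exp=+0, loops=1, term = A^0 * d^0
Collect the terms by A-exponent (count of states per loop number):
Powers of d = -A^2 - A^-2: d^2 = A^4 + 2 + A^-4.
  A^4 * (d^2) = A^8 + 2*A^4 + 1
  A^2 * (4*d) = -4*A^4 - 4
  A^0 * (5 + d^2) = A^4 + 7 + A^-4
  A^-2 * (4*d) = -4 - 4*A^-4
  A^-4 * (d^2) = 1 + 2*A^-4 + A^-8
Summing the groups: <K> = A^8 - A^4 + 1 - A^-4 + A^-8

Answer: A^8 - A^4 + 1 - A^-4 + A^-8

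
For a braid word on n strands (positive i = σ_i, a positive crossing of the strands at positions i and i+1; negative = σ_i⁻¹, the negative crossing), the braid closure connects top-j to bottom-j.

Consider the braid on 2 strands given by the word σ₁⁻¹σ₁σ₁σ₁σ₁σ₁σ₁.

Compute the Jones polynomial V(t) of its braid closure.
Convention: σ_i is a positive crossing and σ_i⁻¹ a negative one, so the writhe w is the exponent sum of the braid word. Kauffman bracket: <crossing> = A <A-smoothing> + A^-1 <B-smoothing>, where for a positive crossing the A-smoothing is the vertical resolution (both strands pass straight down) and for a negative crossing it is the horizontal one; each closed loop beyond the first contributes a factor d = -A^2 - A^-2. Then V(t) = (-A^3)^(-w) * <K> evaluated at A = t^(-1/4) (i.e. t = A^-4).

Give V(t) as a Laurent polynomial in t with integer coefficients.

-t^7 + t^6 - t^5 + t^4 + t^2

Derivation:
The presented braid s1^-1 s1 s1 s1 s1 s1 s1 on 2 strands reduces by inverse Markov moves (closure unchanged at each step):
  Deconjugate: the word is γ·β·γ⁻¹ with γ = s1^-1 (prefix) and γ⁻¹ = s1 (suffix); strip both.
Reduced to β = s1 s1 s1 s1 s1 on 2 strands, 5 crossings.
Compute on β:
Braid: s1 s1 s1 s1 s1 on 2 strands, 5 crossings.
Writhe w = (#positive) - (#negative) = 5 - 0 = 5.
State-sum expansion of <K>. There are 2^5 = 32 states.
Each crossing splits two ways (0=vertical, 1=horizontal). The state's weight is A^(#A-smoothings - #B-smoothings) * d^(loops - 1).
  state 00000: A-exp=+5, loops=2, term = A^5 * d^1
  state 00001: A-exp=+3, loops=1, term = A^3 * d^0
  state 00010: A-exp=+3, loops=1, term = A^3 * d^0
  state 00011: A-exp=+1, loops=2, term = A^1 * d^1
  state 00100: A-exp=+3, loops=1, term = A^3 * d^0
  state 00101: A-exp=+1, loops=2, term = A^1 * d^1
  state 00110: A-exp=+1, loops=2, term = A^1 * d^1
  state 00111: A-exp=-1, loops=3, term = A^-1 * d^2
  state 01000: A-exp=+3, loops=1, term = A^3 * d^0
  state 01001: A-exp=+1, loops=2, term = A^1 * d^1
  state 01010: A-exp=+1, loops=2, term = A^1 * d^1
  state 01011: A-exp=-1, loops=3, term = A^-1 * d^2
  state 01100: A-exp=+1, loops=2, term = A^1 * d^1
  state 01101: A-exp=-1, loops=3, term = A^-1 * d^2
  state 01110: A-exp=-1, loops=3, term = A^-1 * d^2
  state 01111: A-exp=-3, loops=4, term = A^-3 * d^3
  state 10000: A-exp=+3, loops=1, term = A^3 * d^0
  state 10001: A-exp=+1, loops=2, term = A^1 * d^1
  state 10010: A-exp=+1, loops=2, term = A^1 * d^1
  state 10011: A-exp=-1, loops=3, term = A^-1 * d^2
  state 10100: A-exp=+1, loops=2, term = A^1 * d^1
  state 10101: A-exp=-1, loops=3, term = A^-1 * d^2
  state 10110: A-exp=-1, loops=3, term = A^-1 * d^2
  state 10111: A-exp=-3, loops=4, term = A^-3 * d^3
  state 11000: A-exp=+1, loops=2, term = A^1 * d^1
  state 11001: A-exp=-1, loops=3, term = A^-1 * d^2
  state 11010: A-exp=-1, loops=3, term = A^-1 * d^2
  state 11011: A-exp=-3, loops=4, term = A^-3 * d^3
  state 11100: A-exp=-1, loops=3, term = A^-1 * d^2
  state 11101: A-exp=-3, loops=4, term = A^-3 * d^3
  state 11110: A-exp=-3, loops=4, term = A^-3 * d^3
  state 11111: A-exp=-5, loops=5, term = A^-5 * d^4
Collect the terms by A-exponent (count of states per loop number):
Powers of d = -A^2 - A^-2: d^2 = A^4 + 2 + A^-4; d^3 = -A^6 - 3*A^2 - 3*A^-2 - A^-6; d^4 = A^8 + 4*A^4 + 6 + 4*A^-4 + A^-8.
  A^5 * (d) = -A^7 - A^3
  A^3 * (5) = 5*A^3
  A^1 * (10*d) = -10*A^3 - 10*A^-1
  A^-1 * (10*d^2) = 10*A^3 + 20*A^-1 + 10*A^-5
  A^-3 * (5*d^3) = -5*A^3 - 15*A^-1 - 15*A^-5 - 5*A^-9
  A^-5 * (d^4) = A^3 + 4*A^-1 + 6*A^-5 + 4*A^-9 + A^-13
Summing the groups: <K> = -A^7 - A^-1 + A^-5 - A^-9 + A^-13
Normalise by the writhe: (-A^3)^(-w) = (-A^3)^(-5) = -A^-15, so f(A) = -A^-15 * <K> = A^-8 + A^-16 - A^-20 + A^-24 - A^-28.
Substitute A = t^(-1/4), i.e. A^e → t^(-e/4): V(t) = -t^7 + t^6 - t^5 + t^4 + t^2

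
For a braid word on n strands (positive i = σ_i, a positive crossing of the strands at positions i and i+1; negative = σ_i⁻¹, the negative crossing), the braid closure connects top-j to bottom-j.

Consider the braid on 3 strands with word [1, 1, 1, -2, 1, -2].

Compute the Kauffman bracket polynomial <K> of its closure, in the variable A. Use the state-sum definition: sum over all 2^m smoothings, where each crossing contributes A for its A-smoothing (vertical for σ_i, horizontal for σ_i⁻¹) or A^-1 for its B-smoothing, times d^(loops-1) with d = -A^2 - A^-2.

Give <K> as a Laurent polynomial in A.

A^10 - A^6 + 2*A^2 - 2*A^-2 + 2*A^-6 - 2*A^-10 + A^-14

Derivation:
Braid: s1 s1 s1 s2^-1 s1 s2^-1 on 3 strands, 6 crossings.
Writhe w = (#positive) - (#negative) = 4 - 2 = 2.
State-sum expansion of <K>. There are 2^6 = 64 states.
Each crossing splits two ways (0=vertical, 1=horizontal). The state's weight is A^(#A-smoothings - #B-smoothings) * d^(loops - 1).
Tabulate the states by total A-exponent and number of loops L (A-exp: L × count):
  A^6: L=3 ×1
  A^4: L=2 ×6
  A^2: L=1 ×11, L=3 ×4
  A^0: L=2 ×19, L=4 ×1
  A^-2: L=3 ×15
  A^-4: L=4 ×6
  A^-6: L=5 ×1
Each group contributes A^e * Σ count * d^(L-1):
Powers of d = -A^2 - A^-2: d^2 = A^4 + 2 + A^-4; d^3 = -A^6 - 3*A^2 - 3*A^-2 - A^-6; d^4 = A^8 + 4*A^4 + 6 + 4*A^-4 + A^-8.
  A^6 * (d^2) = A^10 + 2*A^6 + A^2
  A^4 * (6*d) = -6*A^6 - 6*A^2
  A^2 * (11 + 4*d^2) = 4*A^6 + 19*A^2 + 4*A^-2
  A^0 * (19*d + d^3) = -A^6 - 22*A^2 - 22*A^-2 - A^-6
  A^-2 * (15*d^2) = 15*A^2 + 30*A^-2 + 15*A^-6
  A^-4 * (6*d^3) = -6*A^2 - 18*A^-2 - 18*A^-6 - 6*A^-10
  A^-6 * (d^4) = A^2 + 4*A^-2 + 6*A^-6 + 4*A^-10 + A^-14
Summing the groups: <K> = A^10 - A^6 + 2*A^2 - 2*A^-2 + 2*A^-6 - 2*A^-10 + A^-14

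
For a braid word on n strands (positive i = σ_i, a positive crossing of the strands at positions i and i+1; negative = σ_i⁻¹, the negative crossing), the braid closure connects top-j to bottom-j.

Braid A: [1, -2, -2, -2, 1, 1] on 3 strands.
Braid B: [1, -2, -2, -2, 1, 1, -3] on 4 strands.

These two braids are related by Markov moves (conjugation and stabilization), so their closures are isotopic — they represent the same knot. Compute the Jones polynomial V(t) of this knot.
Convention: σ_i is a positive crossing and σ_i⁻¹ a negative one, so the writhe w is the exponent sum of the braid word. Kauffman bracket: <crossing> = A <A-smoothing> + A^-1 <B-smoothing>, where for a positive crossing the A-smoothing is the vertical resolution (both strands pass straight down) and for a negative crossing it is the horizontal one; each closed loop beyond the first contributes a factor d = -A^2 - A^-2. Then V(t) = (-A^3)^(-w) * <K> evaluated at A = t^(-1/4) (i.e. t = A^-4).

Markov-equivalent braids have isotopic closures, hence identical knot invariants. Strip the Markov moves from each word to reach a common short braid β, then compute V(t) once on β.
Braid A: s1 s2^-1 s2^-1 s2^-1 s1 s1 on 3 strands has no conjugating prefix/suffix or stabilization to strip; take β = s1 s2^-1 s2^-1 s2^-1 s1 s1.
Braid B: s1 s2^-1 s2^-1 s2^-1 s1 s1 s3^-1 on 4 strands reduces by inverse Markov moves (closure unchanged at each step):
  Destabilize: the word has the form β·s3^-1 where s3^-1 occurs only as the final letter (β ∈ B_3); drop it and the last strand → 3 strands.
Reduced to β = s1 s2^-1 s2^-1 s2^-1 s1 s1 on 3 strands, 6 crossings.
Both give the same β = s1 s2^-1 s2^-1 s2^-1 s1 s1 on 3 strands, so one state sum suffices:
Braid: s1 s2^-1 s2^-1 s2^-1 s1 s1 on 3 strands, 6 crossings.
Writhe w = (#positive) - (#negative) = 3 - 3 = 0.
Enumerate smoothing states for the bracket polynomial. There are 2^6 = 64 states.
Each crossing splits two ways (0=vertical, 1=horizontal). The state's weight is A^(#A-smoothings - #B-smoothings) * d^(loops - 1).
Tabulate the states by total A-exponent and number of loops L (A-exp: L × count):
  A^6: L=4 ×1
  A^4: L=3 ×6
  A^2: L=2 ×12, L=4 ×3
  A^0: L=1 ×9, L=3 ×10, L=5 ×1
  A^-2: L=2 ×12, L=4 ×3
  A^-4: L=3 ×6
  A^-6: L=4 ×1
Each group contributes A^e * Σ count * d^(L-1):
Powers of d = -A^2 - A^-2: d^2 = A^4 + 2 + A^-4; d^3 = -A^6 - 3*A^2 - 3*A^-2 - A^-6; d^4 = A^8 + 4*A^4 + 6 + 4*A^-4 + A^-8.
  A^6 * (d^3) = -A^12 - 3*A^8 - 3*A^4 - 1
  A^4 * (6*d^2) = 6*A^8 + 12*A^4 + 6
  A^2 * (12*d + 3*d^3) = -3*A^8 - 21*A^4 - 21 - 3*A^-4
  A^0 * (9 + 10*d^2 + d^4) = A^8 + 14*A^4 + 35 + 14*A^-4 + A^-8
  A^-2 * (12*d + 3*d^3) = -3*A^4 - 21 - 21*A^-4 - 3*A^-8
  A^-4 * (6*d^2) = 6 + 12*A^-4 + 6*A^-8
  A^-6 * (d^3) = -1 - 3*A^-4 - 3*A^-8 - A^-12
Summing the groups: <K> = -A^12 + A^8 - A^4 + 3 - A^-4 + A^-8 - A^-12
Normalise by the writhe: (-A^3)^(-w) = (-A^3)^(0) = 1, so f(A) = 1 * <K> = -A^12 + A^8 - A^4 + 3 - A^-4 + A^-8 - A^-12.
Substitute A = t^(-1/4), i.e. A^e → t^(-e/4): V(t) = -t^3 + t^2 - t + 3 - t^-1 + t^-2 - t^-3

Answer: -t^3 + t^2 - t + 3 - t^-1 + t^-2 - t^-3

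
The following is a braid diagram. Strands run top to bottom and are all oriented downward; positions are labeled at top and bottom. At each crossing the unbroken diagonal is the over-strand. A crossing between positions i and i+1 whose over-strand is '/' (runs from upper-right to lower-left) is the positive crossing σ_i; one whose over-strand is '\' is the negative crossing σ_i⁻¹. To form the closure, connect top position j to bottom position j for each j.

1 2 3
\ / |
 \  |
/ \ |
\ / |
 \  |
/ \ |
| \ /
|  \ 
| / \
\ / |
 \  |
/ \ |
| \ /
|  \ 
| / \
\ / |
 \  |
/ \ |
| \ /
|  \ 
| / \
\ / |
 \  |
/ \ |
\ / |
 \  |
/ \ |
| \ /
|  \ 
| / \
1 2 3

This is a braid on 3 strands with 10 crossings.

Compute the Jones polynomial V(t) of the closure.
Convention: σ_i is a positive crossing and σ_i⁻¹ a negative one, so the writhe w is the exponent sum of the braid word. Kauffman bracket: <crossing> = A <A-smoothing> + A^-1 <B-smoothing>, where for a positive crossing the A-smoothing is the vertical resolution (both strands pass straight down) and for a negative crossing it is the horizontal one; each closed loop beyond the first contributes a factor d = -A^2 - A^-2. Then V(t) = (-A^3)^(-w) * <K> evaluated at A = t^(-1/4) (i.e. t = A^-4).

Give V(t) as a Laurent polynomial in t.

t^-4 + t^-6 - t^-10

Derivation:
Reading the diagram top to bottom ('/'-over between positions i,i+1 = s_i, '\'-over = s_i^-1): braid word = s1^-1 s1^-1 s2^-1 s1^-1 s2^-1 s1^-1 s2^-1 s1^-1 s1^-1 s2^-1.
Braid: s1^-1 s1^-1 s2^-1 s1^-1 s2^-1 s1^-1 s2^-1 s1^-1 s1^-1 s2^-1 on 3 strands, 10 crossings.
Writhe w = (#positive) - (#negative) = 0 - 10 = -10.
Computing the Kauffman bracket via state sum. There are 2^10 = 1024 states.
For each crossing: s=0 is the vertical smoothing, s=1 horizontal. Crossing k contributes A^(sign_k * (1 - 2*s_k)); loop factor d = -A^2 - A^-2.
Tabulate the states by total A-exponent and number of loops L (A-exp: L × count):
  A^10: L=3 ×1
  A^8: L=2 ×4, L=4 ×6
  A^6: L=1 ×4, L=3 ×30, L=5 ×11
  A^4: L=2 ×48, L=4 ×65, L=6 ×7
  A^2: L=1 ×24, L=3 ×140, L=5 ×45, L=7 ×1
  A^0: L=2 ×129, L=4 ×117, L=6 ×6
  A^-2: L=1 ×43, L=3 ×151, L=5 ×16
  A^-4: L=2 ×96, L=4 ×24
  A^-6: L=1 ×24, L=3 ×21
  A^-8: L=2 ×10
  A^-10: L=3 ×1
Each group contributes A^e * Σ count * d^(L-1):
Powers of d = -A^2 - A^-2: d^2 = A^4 + 2 + A^-4; d^3 = -A^6 - 3*A^2 - 3*A^-2 - A^-6; d^4 = A^8 + 4*A^4 + 6 + 4*A^-4 + A^-8; d^5 = -A^10 - 5*A^6 - 10*A^2 - 10*A^-2 - 5*A^-6 - A^-10; d^6 = A^12 + 6*A^8 + 15*A^4 + 20 + 15*A^-4 + 6*A^-8 + A^-12.
  A^10 * (d^2) = A^14 + 2*A^10 + A^6
  A^8 * (4*d + 6*d^3) = -6*A^14 - 22*A^10 - 22*A^6 - 6*A^2
  A^6 * (4 + 30*d^2 + 11*d^4) = 11*A^14 + 74*A^10 + 130*A^6 + 74*A^2 + 11*A^-2
  A^4 * (48*d + 65*d^3 + 7*d^5) = -7*A^14 - 100*A^10 - 313*A^6 - 313*A^2 - 100*A^-2 - 7*A^-6
  A^2 * (24 + 140*d^2 + 45*d^4 + d^6) = A^14 + 51*A^10 + 335*A^6 + 594*A^2 + 335*A^-2 + 51*A^-6 + A^-10
  A^0 * (129*d + 117*d^3 + 6*d^5) = -6*A^10 - 147*A^6 - 540*A^2 - 540*A^-2 - 147*A^-6 - 6*A^-10
  A^-2 * (43 + 151*d^2 + 16*d^4) = 16*A^6 + 215*A^2 + 441*A^-2 + 215*A^-6 + 16*A^-10
  A^-4 * (96*d + 24*d^3) = -24*A^2 - 168*A^-2 - 168*A^-6 - 24*A^-10
  A^-6 * (24 + 21*d^2) = 21*A^-2 + 66*A^-6 + 21*A^-10
  A^-8 * (10*d) = -10*A^-6 - 10*A^-10
  A^-10 * (d^2) = A^-6 + 2*A^-10 + A^-14
Summing the groups: <K> = -A^10 + A^-6 + A^-14
Normalise by the writhe: (-A^3)^(-w) = (-A^3)^(10) = A^30, so f(A) = A^30 * <K> = -A^40 + A^24 + A^16.
Substitute A = t^(-1/4), i.e. A^e → t^(-e/4): V(t) = t^-4 + t^-6 - t^-10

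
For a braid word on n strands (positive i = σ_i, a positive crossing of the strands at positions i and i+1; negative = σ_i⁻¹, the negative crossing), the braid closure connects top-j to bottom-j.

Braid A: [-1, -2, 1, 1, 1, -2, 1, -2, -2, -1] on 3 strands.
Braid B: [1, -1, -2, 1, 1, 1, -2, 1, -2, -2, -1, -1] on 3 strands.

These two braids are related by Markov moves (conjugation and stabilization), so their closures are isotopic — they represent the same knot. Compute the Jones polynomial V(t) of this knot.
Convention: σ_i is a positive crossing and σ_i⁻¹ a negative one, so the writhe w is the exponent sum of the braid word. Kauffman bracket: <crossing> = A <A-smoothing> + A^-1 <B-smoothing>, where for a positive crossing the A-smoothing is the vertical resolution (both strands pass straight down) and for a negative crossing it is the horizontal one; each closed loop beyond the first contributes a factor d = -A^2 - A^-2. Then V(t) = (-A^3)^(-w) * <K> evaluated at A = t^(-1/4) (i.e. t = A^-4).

t^2 - 2*t + 3 - 3*t^-1 + 4*t^-2 - 3*t^-3 + 2*t^-4 - 2*t^-5 + t^-6

Derivation:
Markov-equivalent braids have isotopic closures, hence identical knot invariants. Strip the Markov moves from each word to reach a common short braid β, then compute V(t) once on β.
Braid A: s1^-1 s2^-1 s1 s1 s1 s2^-1 s1 s2^-1 s2^-1 s1^-1 on 3 strands has no conjugating prefix/suffix or stabilization to strip; take β = s1^-1 s2^-1 s1 s1 s1 s2^-1 s1 s2^-1 s2^-1 s1^-1.
Braid B: s1 s1^-1 s2^-1 s1 s1 s1 s2^-1 s1 s2^-1 s2^-1 s1^-1 s1^-1 on 3 strands reduces by inverse Markov moves (closure unchanged at each step):
  Deconjugate: the word is γ·β·γ⁻¹ with γ = s1 (prefix) and γ⁻¹ = s1^-1 (suffix); strip both.
Reduced to β = s1^-1 s2^-1 s1 s1 s1 s2^-1 s1 s2^-1 s2^-1 s1^-1 on 3 strands, 10 crossings.
Both give the same β = s1^-1 s2^-1 s1 s1 s1 s2^-1 s1 s2^-1 s2^-1 s1^-1 on 3 strands, so one state sum suffices:
Braid: s1^-1 s2^-1 s1 s1 s1 s2^-1 s1 s2^-1 s2^-1 s1^-1 on 3 strands, 10 crossings.
Writhe w = (#positive) - (#negative) = 4 - 6 = -2.
Enumerate smoothing states for the bracket polynomial. There are 2^10 = 1024 states.
Each crossing splits two ways (0=vertical, 1=horizontal). The state's weight is A^(#A-smoothings - #B-smoothings) * d^(loops - 1).
Tabulate the states by total A-exponent and number of loops L (A-exp: L × count):
  A^10: L=5 ×1
  A^8: L=4 ×10
  A^6: L=3 ×38, L=5 ×7
  A^4: L=2 ×67, L=4 ×49, L=6 ×4
  A^2: L=1 ×46, L=3 ×130, L=5 ×33, L=7 ×1
  A^0: L=2 ×131, L=4 ×110, L=6 ×11
  A^-2: L=1 ×25, L=3 ×133, L=5 ×51, L=7 ×1
  A^-4: L=2 ×37, L=4 ×72, L=6 ×11
  A^-6: L=3 ×25, L=5 ×19, L=7 ×1
  A^-8: L=4 ×8, L=6 ×2
  A^-10: L=5 ×1
Each group contributes A^e * Σ count * d^(L-1):
Powers of d = -A^2 - A^-2: d^2 = A^4 + 2 + A^-4; d^3 = -A^6 - 3*A^2 - 3*A^-2 - A^-6; d^4 = A^8 + 4*A^4 + 6 + 4*A^-4 + A^-8; d^5 = -A^10 - 5*A^6 - 10*A^2 - 10*A^-2 - 5*A^-6 - A^-10; d^6 = A^12 + 6*A^8 + 15*A^4 + 20 + 15*A^-4 + 6*A^-8 + A^-12.
  A^10 * (d^4) = A^18 + 4*A^14 + 6*A^10 + 4*A^6 + A^2
  A^8 * (10*d^3) = -10*A^14 - 30*A^10 - 30*A^6 - 10*A^2
  A^6 * (38*d^2 + 7*d^4) = 7*A^14 + 66*A^10 + 118*A^6 + 66*A^2 + 7*A^-2
  A^4 * (67*d + 49*d^3 + 4*d^5) = -4*A^14 - 69*A^10 - 254*A^6 - 254*A^2 - 69*A^-2 - 4*A^-6
  A^2 * (46 + 130*d^2 + 33*d^4 + d^6) = A^14 + 39*A^10 + 277*A^6 + 524*A^2 + 277*A^-2 + 39*A^-6 + A^-10
  A^0 * (131*d + 110*d^3 + 11*d^5) = -11*A^10 - 165*A^6 - 571*A^2 - 571*A^-2 - 165*A^-6 - 11*A^-10
  A^-2 * (25 + 133*d^2 + 51*d^4 + d^6) = A^10 + 57*A^6 + 352*A^2 + 617*A^-2 + 352*A^-6 + 57*A^-10 + A^-14
  A^-4 * (37*d + 72*d^3 + 11*d^5) = -11*A^6 - 127*A^2 - 363*A^-2 - 363*A^-6 - 127*A^-10 - 11*A^-14
  A^-6 * (25*d^2 + 19*d^4 + d^6) = A^6 + 25*A^2 + 116*A^-2 + 184*A^-6 + 116*A^-10 + 25*A^-14 + A^-18
  A^-8 * (8*d^3 + 2*d^5) = -2*A^2 - 18*A^-2 - 44*A^-6 - 44*A^-10 - 18*A^-14 - 2*A^-18
  A^-10 * (d^4) = A^-2 + 4*A^-6 + 6*A^-10 + 4*A^-14 + A^-18
Summing the groups: <K> = A^18 - 2*A^14 + 2*A^10 - 3*A^6 + 4*A^2 - 3*A^-2 + 3*A^-6 - 2*A^-10 + A^-14
Normalise by the writhe: (-A^3)^(-w) = (-A^3)^(2) = A^6, so f(A) = A^6 * <K> = A^24 - 2*A^20 + 2*A^16 - 3*A^12 + 4*A^8 - 3*A^4 + 3 - 2*A^-4 + A^-8.
Substitute A = t^(-1/4), i.e. A^e → t^(-e/4): V(t) = t^2 - 2*t + 3 - 3*t^-1 + 4*t^-2 - 3*t^-3 + 2*t^-4 - 2*t^-5 + t^-6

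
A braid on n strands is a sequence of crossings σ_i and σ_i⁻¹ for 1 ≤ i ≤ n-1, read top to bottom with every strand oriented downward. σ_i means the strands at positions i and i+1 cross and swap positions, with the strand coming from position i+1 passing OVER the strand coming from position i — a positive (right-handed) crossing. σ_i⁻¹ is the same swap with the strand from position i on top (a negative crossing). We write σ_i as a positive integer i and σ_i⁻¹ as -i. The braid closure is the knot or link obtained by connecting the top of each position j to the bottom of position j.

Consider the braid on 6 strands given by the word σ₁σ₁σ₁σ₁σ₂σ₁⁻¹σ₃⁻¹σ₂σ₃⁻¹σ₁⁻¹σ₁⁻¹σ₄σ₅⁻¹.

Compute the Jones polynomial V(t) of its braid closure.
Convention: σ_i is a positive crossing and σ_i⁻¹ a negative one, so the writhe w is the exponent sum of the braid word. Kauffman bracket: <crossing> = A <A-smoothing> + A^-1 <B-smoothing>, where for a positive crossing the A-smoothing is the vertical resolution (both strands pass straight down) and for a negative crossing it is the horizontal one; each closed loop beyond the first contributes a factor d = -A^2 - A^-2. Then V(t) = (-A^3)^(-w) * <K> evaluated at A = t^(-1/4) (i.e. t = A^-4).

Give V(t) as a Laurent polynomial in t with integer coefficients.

t^4 - t^3 + t^2 - 2*t + 2 - t^-1 + t^-2

Derivation:
The presented braid s1 s1 s1 s1 s2 s1^-1 s3^-1 s2 s3^-1 s1^-1 s1^-1 s4 s5^-1 on 6 strands reduces by inverse Markov moves (closure unchanged at each step):
  Destabilize: the word has the form β·s5^-1 where s5^-1 occurs only as the final letter (β ∈ B_5); drop it and the last strand → 5 strands.
  Destabilize: the word has the form β·s4 where s4 occurs only as the final letter (β ∈ B_4); drop it and the last strand → 4 strands.
  Deconjugate: the word is γ·β·γ⁻¹ with γ = s1 s1 (prefix) and γ⁻¹ = s1^-1 s1^-1 (suffix); strip both.
Reduced to β = s1 s1 s2 s1^-1 s3^-1 s2 s3^-1 on 4 strands, 7 crossings.
Compute on β:
Braid: s1 s1 s2 s1^-1 s3^-1 s2 s3^-1 on 4 strands, 7 crossings.
Writhe w = (#positive) - (#negative) = 4 - 3 = 1.
State-sum expansion of <K>. There are 2^7 = 128 states.
Each crossing splits two ways (0=vertical, 1=horizontal). The state's weight is A^(#A-smoothings - #B-smoothings) * d^(loops - 1).
Tabulate the states by total A-exponent and number of loops L (A-exp: L × count):
  A^7: L=3 ×1
  A^5: L=2 ×4, L=4 ×3
  A^3: L=1 ×5, L=3 ×15, L=5 ×1
  A^1: L=2 ×27, L=4 ×8
  A^-1: L=1 ×14, L=3 ×20, L=5 ×1
  A^-3: L=2 ×17, L=4 ×4
  A^-5: L=3 ×7
  A^-7: L=4 ×1
Each group contributes A^e * Σ count * d^(L-1):
Powers of d = -A^2 - A^-2: d^2 = A^4 + 2 + A^-4; d^3 = -A^6 - 3*A^2 - 3*A^-2 - A^-6; d^4 = A^8 + 4*A^4 + 6 + 4*A^-4 + A^-8.
  A^7 * (d^2) = A^11 + 2*A^7 + A^3
  A^5 * (4*d + 3*d^3) = -3*A^11 - 13*A^7 - 13*A^3 - 3*A^-1
  A^3 * (5 + 15*d^2 + d^4) = A^11 + 19*A^7 + 41*A^3 + 19*A^-1 + A^-5
  A^1 * (27*d + 8*d^3) = -8*A^7 - 51*A^3 - 51*A^-1 - 8*A^-5
  A^-1 * (14 + 20*d^2 + d^4) = A^7 + 24*A^3 + 60*A^-1 + 24*A^-5 + A^-9
  A^-3 * (17*d + 4*d^3) = -4*A^3 - 29*A^-1 - 29*A^-5 - 4*A^-9
  A^-5 * (7*d^2) = 7*A^-1 + 14*A^-5 + 7*A^-9
  A^-7 * (d^3) = -A^-1 - 3*A^-5 - 3*A^-9 - A^-13
Summing the groups: <K> = -A^11 + A^7 - 2*A^3 + 2*A^-1 - A^-5 + A^-9 - A^-13
Normalise by the writhe: (-A^3)^(-w) = (-A^3)^(-1) = -A^-3, so f(A) = -A^-3 * <K> = A^8 - A^4 + 2 - 2*A^-4 + A^-8 - A^-12 + A^-16.
Substitute A = t^(-1/4), i.e. A^e → t^(-e/4): V(t) = t^4 - t^3 + t^2 - 2*t + 2 - t^-1 + t^-2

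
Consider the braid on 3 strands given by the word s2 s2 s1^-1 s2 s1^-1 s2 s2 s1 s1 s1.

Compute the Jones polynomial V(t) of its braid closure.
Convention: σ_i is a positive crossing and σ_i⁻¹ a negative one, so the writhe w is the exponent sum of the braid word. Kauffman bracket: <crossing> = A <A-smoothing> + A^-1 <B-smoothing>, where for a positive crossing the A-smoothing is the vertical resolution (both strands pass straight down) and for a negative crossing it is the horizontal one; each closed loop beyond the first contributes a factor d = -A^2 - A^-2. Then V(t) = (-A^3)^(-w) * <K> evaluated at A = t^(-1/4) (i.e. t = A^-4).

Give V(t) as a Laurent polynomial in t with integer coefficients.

Braid: s2 s2 s1^-1 s2 s1^-1 s2 s2 s1 s1 s1 on 3 strands, 10 crossings.
Writhe w = (#positive) - (#negative) = 8 - 2 = 6.
State-sum expansion of <K>. There are 2^10 = 1024 states.
For each crossing: s=0 is the vertical smoothing, s=1 horizontal. Crossing k contributes A^(sign_k * (1 - 2*s_k)); loop factor d = -A^2 - A^-2.
Tabulate the states by total A-exponent and number of loops L (A-exp: L × count):
  A^10: L=3 ×1
  A^8: L=2 ×7, L=4 ×3
  A^6: L=1 ×14, L=3 ×28, L=5 ×3
  A^4: L=2 ×88, L=4 ×31, L=6 ×1
  A^2: L=1 ×63, L=3 ×133, L=5 ×14
  A^0: L=2 ×159, L=4 ×91, L=6 ×2
  A^-2: L=3 ×180, L=5 ×30
  A^-4: L=4 ×116, L=6 ×4
  A^-6: L=5 ×45
  A^-8: L=6 ×10
  A^-10: L=7 ×1
Each group contributes A^e * Σ count * d^(L-1):
Powers of d = -A^2 - A^-2: d^2 = A^4 + 2 + A^-4; d^3 = -A^6 - 3*A^2 - 3*A^-2 - A^-6; d^4 = A^8 + 4*A^4 + 6 + 4*A^-4 + A^-8; d^5 = -A^10 - 5*A^6 - 10*A^2 - 10*A^-2 - 5*A^-6 - A^-10; d^6 = A^12 + 6*A^8 + 15*A^4 + 20 + 15*A^-4 + 6*A^-8 + A^-12.
  A^10 * (d^2) = A^14 + 2*A^10 + A^6
  A^8 * (7*d + 3*d^3) = -3*A^14 - 16*A^10 - 16*A^6 - 3*A^2
  A^6 * (14 + 28*d^2 + 3*d^4) = 3*A^14 + 40*A^10 + 88*A^6 + 40*A^2 + 3*A^-2
  A^4 * (88*d + 31*d^3 + d^5) = -A^14 - 36*A^10 - 191*A^6 - 191*A^2 - 36*A^-2 - A^-6
  A^2 * (63 + 133*d^2 + 14*d^4) = 14*A^10 + 189*A^6 + 413*A^2 + 189*A^-2 + 14*A^-6
  A^0 * (159*d + 91*d^3 + 2*d^5) = -2*A^10 - 101*A^6 - 452*A^2 - 452*A^-2 - 101*A^-6 - 2*A^-10
  A^-2 * (180*d^2 + 30*d^4) = 30*A^6 + 300*A^2 + 540*A^-2 + 300*A^-6 + 30*A^-10
  A^-4 * (116*d^3 + 4*d^5) = -4*A^6 - 136*A^2 - 388*A^-2 - 388*A^-6 - 136*A^-10 - 4*A^-14
  A^-6 * (45*d^4) = 45*A^2 + 180*A^-2 + 270*A^-6 + 180*A^-10 + 45*A^-14
  A^-8 * (10*d^5) = -10*A^2 - 50*A^-2 - 100*A^-6 - 100*A^-10 - 50*A^-14 - 10*A^-18
  A^-10 * (d^6) = A^2 + 6*A^-2 + 15*A^-6 + 20*A^-10 + 15*A^-14 + 6*A^-18 + A^-22
Summing the groups: <K> = 2*A^10 - 4*A^6 + 7*A^2 - 8*A^-2 + 9*A^-6 - 8*A^-10 + 6*A^-14 - 4*A^-18 + A^-22
Normalise by the writhe: (-A^3)^(-w) = (-A^3)^(-6) = A^-18, so f(A) = A^-18 * <K> = 2*A^-8 - 4*A^-12 + 7*A^-16 - 8*A^-20 + 9*A^-24 - 8*A^-28 + 6*A^-32 - 4*A^-36 + A^-40.
Substitute A = t^(-1/4), i.e. A^e → t^(-e/4): V(t) = t^10 - 4*t^9 + 6*t^8 - 8*t^7 + 9*t^6 - 8*t^5 + 7*t^4 - 4*t^3 + 2*t^2

Answer: t^10 - 4*t^9 + 6*t^8 - 8*t^7 + 9*t^6 - 8*t^5 + 7*t^4 - 4*t^3 + 2*t^2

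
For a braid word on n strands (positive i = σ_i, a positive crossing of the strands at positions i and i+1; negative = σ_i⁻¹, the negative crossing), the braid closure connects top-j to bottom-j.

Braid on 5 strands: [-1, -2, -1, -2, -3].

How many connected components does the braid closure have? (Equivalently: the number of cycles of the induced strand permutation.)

2

Derivation:
Track the strand permutation on 5 strands, starting from identity.
  step 1: s1^-1 swaps positions 1,2 -> [2 1 3 4 5]
  step 2: s2^-1 swaps positions 2,3 -> [2 3 1 4 5]
  step 3: s1^-1 swaps positions 1,2 -> [3 2 1 4 5]
  step 4: s2^-1 swaps positions 2,3 -> [3 1 2 4 5]
  step 5: s3^-1 swaps positions 3,4 -> [3 1 4 2 5]
Final permutation (position -> original strand): [3 1 4 2 5]
Closure components = cycle count of this permutation = 2.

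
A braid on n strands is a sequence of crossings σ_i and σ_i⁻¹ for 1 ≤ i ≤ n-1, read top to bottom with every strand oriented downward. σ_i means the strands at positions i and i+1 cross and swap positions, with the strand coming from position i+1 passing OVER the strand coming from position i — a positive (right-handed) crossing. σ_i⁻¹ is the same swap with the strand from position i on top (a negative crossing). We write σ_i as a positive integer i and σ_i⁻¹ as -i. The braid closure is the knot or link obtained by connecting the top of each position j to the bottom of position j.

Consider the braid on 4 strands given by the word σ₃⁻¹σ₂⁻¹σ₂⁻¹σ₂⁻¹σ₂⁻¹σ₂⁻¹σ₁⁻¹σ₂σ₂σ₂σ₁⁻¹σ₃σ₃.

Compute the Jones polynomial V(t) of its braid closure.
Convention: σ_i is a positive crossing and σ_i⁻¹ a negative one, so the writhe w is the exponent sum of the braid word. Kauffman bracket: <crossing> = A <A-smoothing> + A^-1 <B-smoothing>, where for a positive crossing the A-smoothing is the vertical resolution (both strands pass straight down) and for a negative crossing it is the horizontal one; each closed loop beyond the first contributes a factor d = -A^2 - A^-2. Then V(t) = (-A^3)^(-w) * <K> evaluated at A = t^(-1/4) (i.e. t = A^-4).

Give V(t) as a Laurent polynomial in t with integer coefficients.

-1 + 2*t^-1 - 2*t^-2 + 4*t^-3 - 3*t^-4 + 3*t^-5 - 2*t^-6 + t^-7 - t^-8

Derivation:
The presented braid s3^-1 s2^-1 s2^-1 s2^-1 s2^-1 s2^-1 s1^-1 s2 s2 s2 s1^-1 s3 s3 on 4 strands reduces by inverse Markov moves (closure unchanged at each step):
  Deconjugate: the word is γ·β·γ⁻¹ with γ = s3^-1 (prefix) and γ⁻¹ = s3 (suffix); strip both.
  Destabilize: the word has the form β·s3 where s3 occurs only as the final letter (β ∈ B_3); drop it and the last strand → 3 strands.
Reduced to β = s2^-1 s2^-1 s2^-1 s2^-1 s2^-1 s1^-1 s2 s2 s2 s1^-1 on 3 strands, 10 crossings.
Compute on β:
Braid: s2^-1 s2^-1 s2^-1 s2^-1 s2^-1 s1^-1 s2 s2 s2 s1^-1 on 3 strands, 10 crossings.
Writhe w = (#positive) - (#negative) = 3 - 7 = -4.
Computing the Kauffman bracket via state sum. There are 2^10 = 1024 states.
For each crossing: s=0 is the vertical smoothing, s=1 horizontal. Crossing k contributes A^(sign_k * (1 - 2*s_k)); loop factor d = -A^2 - A^-2.
Tabulate the states by total A-exponent and number of loops L (A-exp: L × count):
  A^10: L=6 ×1
  A^8: L=5 ×10
  A^6: L=4 ×35, L=6 ×10
  A^4: L=3 ×60, L=5 ×50, L=7 ×10
  A^2: L=2 ×55, L=4 ×100, L=6 ×50, L=8 ×5
  A^0: L=1 ×25, L=3 ×101, L=5 ×100, L=7 ×25, L=9 ×1
  A^-2: L=2 ×55, L=4 ×100, L=6 ×50, L=8 ×5
  A^-4: L=1 ×6, L=3 ×54, L=5 ×50, L=7 ×10
  A^-6: L=2 ×9, L=4 ×26, L=6 ×10
  A^-8: L=3 ×5, L=5 ×5
  A^-10: L=4 ×1
Each group contributes A^e * Σ count * d^(L-1):
Powers of d = -A^2 - A^-2: d^2 = A^4 + 2 + A^-4; d^3 = -A^6 - 3*A^2 - 3*A^-2 - A^-6; d^4 = A^8 + 4*A^4 + 6 + 4*A^-4 + A^-8; d^5 = -A^10 - 5*A^6 - 10*A^2 - 10*A^-2 - 5*A^-6 - A^-10; d^6 = A^12 + 6*A^8 + 15*A^4 + 20 + 15*A^-4 + 6*A^-8 + A^-12; d^7 = -A^14 - 7*A^10 - 21*A^6 - 35*A^2 - 35*A^-2 - 21*A^-6 - 7*A^-10 - A^-14; d^8 = A^16 + 8*A^12 + 28*A^8 + 56*A^4 + 70 + 56*A^-4 + 28*A^-8 + 8*A^-12 + A^-16.
  A^10 * (d^5) = -A^20 - 5*A^16 - 10*A^12 - 10*A^8 - 5*A^4 - 1
  A^8 * (10*d^4) = 10*A^16 + 40*A^12 + 60*A^8 + 40*A^4 + 10
  A^6 * (35*d^3 + 10*d^5) = -10*A^16 - 85*A^12 - 205*A^8 - 205*A^4 - 85 - 10*A^-4
  A^4 * (60*d^2 + 50*d^4 + 10*d^6) = 10*A^16 + 110*A^12 + 410*A^8 + 620*A^4 + 410 + 110*A^-4 + 10*A^-8
  A^2 * (55*d + 100*d^3 + 50*d^5 + 5*d^7) = -5*A^16 - 85*A^12 - 455*A^8 - 1030*A^4 - 1030 - 455*A^-4 - 85*A^-8 - 5*A^-12
  A^0 * (25 + 101*d^2 + 100*d^4 + 25*d^6 + d^8) = A^16 + 33*A^12 + 278*A^8 + 932*A^4 + 1397 + 932*A^-4 + 278*A^-8 + 33*A^-12 + A^-16
  A^-2 * (55*d + 100*d^3 + 50*d^5 + 5*d^7) = -5*A^12 - 85*A^8 - 455*A^4 - 1030 - 1030*A^-4 - 455*A^-8 - 85*A^-12 - 5*A^-16
  A^-4 * (6 + 54*d^2 + 50*d^4 + 10*d^6) = 10*A^8 + 110*A^4 + 404 + 614*A^-4 + 404*A^-8 + 110*A^-12 + 10*A^-16
  A^-6 * (9*d + 26*d^3 + 10*d^5) = -10*A^4 - 76 - 187*A^-4 - 187*A^-8 - 76*A^-12 - 10*A^-16
  A^-8 * (5*d^2 + 5*d^4) = 5 + 25*A^-4 + 40*A^-8 + 25*A^-12 + 5*A^-16
  A^-10 * (d^3) = -A^-4 - 3*A^-8 - 3*A^-12 - A^-16
Summing the groups: <K> = -A^20 + A^16 - 2*A^12 + 3*A^8 - 3*A^4 + 4 - 2*A^-4 + 2*A^-8 - A^-12
Normalise by the writhe: (-A^3)^(-w) = (-A^3)^(4) = A^12, so f(A) = A^12 * <K> = -A^32 + A^28 - 2*A^24 + 3*A^20 - 3*A^16 + 4*A^12 - 2*A^8 + 2*A^4 - 1.
Substitute A = t^(-1/4), i.e. A^e → t^(-e/4): V(t) = -1 + 2*t^-1 - 2*t^-2 + 4*t^-3 - 3*t^-4 + 3*t^-5 - 2*t^-6 + t^-7 - t^-8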